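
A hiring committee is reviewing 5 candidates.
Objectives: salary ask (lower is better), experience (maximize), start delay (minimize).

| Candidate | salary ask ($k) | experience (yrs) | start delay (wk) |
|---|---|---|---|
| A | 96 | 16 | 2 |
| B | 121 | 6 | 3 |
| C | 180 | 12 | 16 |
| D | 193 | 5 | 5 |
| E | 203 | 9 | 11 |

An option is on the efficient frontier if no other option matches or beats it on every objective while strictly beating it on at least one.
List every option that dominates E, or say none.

A: salary ask 96≤203, experience 16≥9, start delay 2≤11 — dominates E.
Others (B, C, D) are each worse than E on at least one objective.

A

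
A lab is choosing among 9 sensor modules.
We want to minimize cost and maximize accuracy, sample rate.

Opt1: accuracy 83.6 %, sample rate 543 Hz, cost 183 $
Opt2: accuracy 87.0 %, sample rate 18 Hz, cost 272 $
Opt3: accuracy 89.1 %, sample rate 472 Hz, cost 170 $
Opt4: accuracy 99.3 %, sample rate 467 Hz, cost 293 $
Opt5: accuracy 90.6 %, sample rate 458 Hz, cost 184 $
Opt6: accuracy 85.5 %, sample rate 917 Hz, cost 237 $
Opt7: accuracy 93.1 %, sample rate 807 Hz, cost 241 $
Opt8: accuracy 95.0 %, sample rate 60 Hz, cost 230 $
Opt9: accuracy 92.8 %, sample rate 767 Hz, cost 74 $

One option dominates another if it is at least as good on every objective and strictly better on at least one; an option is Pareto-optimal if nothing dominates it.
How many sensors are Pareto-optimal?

5

Opt1: dominated by Opt9 (accuracy 92.8≥83.6, sample rate 767≥543, cost 74≤183).
Opt2: dominated by Opt3 (accuracy 89.1≥87.0, sample rate 472≥18, cost 170≤272).
Opt3: dominated by Opt9 (accuracy 92.8≥89.1, sample rate 767≥472, cost 74≤170).
Opt4: not dominated (best accuracy).
Opt5: dominated by Opt9 (accuracy 92.8≥90.6, sample rate 767≥458, cost 74≤184).
Opt6: not dominated (best sample rate).
Opt7: not dominated.
Opt8: not dominated.
Opt9: not dominated (best cost).
Pareto-optimal: Opt4, Opt6, Opt7, Opt8, Opt9 → 5.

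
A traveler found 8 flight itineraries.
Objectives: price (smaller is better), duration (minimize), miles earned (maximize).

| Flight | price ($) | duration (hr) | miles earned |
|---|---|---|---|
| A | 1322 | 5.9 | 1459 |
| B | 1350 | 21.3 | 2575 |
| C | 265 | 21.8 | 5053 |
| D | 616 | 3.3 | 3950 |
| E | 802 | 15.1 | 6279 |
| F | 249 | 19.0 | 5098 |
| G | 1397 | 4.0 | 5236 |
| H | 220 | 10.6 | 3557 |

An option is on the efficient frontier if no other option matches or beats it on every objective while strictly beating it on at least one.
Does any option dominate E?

No

A: worse on price (1322 vs 802).
B: worse on price (1350 vs 802).
C: worse on duration (21.8 vs 15.1).
D: worse on miles earned (3950 vs 6279).
F: worse on duration (19.0 vs 15.1).
G: worse on price (1397 vs 802).
H: worse on miles earned (3557 vs 6279).
No option is at least as good as E on every objective and strictly better on one.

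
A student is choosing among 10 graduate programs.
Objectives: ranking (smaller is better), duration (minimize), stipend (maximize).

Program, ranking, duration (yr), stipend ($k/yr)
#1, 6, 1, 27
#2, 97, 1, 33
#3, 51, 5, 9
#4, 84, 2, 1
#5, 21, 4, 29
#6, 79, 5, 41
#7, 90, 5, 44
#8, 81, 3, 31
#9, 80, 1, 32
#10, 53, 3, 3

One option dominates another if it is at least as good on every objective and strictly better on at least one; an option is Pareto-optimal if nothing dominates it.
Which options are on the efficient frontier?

#1: not dominated (best ranking).
#2: not dominated.
#3: dominated by #1 (ranking 6≤51, duration 1≤5, stipend 27≥9).
#4: dominated by #1 (ranking 6≤84, duration 1≤2, stipend 27≥1).
#5: not dominated.
#6: not dominated.
#7: not dominated (best stipend).
#8: dominated by #9 (ranking 80≤81, duration 1≤3, stipend 32≥31).
#9: not dominated.
#10: dominated by #1 (ranking 6≤53, duration 1≤3, stipend 27≥3).

#1, #2, #5, #6, #7, #9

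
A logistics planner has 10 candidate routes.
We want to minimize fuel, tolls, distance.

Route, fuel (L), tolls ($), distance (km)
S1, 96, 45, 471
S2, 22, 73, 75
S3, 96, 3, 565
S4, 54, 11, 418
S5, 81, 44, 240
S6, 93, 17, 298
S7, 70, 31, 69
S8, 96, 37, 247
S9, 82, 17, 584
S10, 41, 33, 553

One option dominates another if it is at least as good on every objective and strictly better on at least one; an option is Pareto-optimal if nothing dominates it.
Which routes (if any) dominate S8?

S7

S7: fuel 70≤96, tolls 31≤37, distance 69≤247 — dominates S8.
Others (S1, S2, S3, S4, S5, S6, S9, S10) are each worse than S8 on at least one objective.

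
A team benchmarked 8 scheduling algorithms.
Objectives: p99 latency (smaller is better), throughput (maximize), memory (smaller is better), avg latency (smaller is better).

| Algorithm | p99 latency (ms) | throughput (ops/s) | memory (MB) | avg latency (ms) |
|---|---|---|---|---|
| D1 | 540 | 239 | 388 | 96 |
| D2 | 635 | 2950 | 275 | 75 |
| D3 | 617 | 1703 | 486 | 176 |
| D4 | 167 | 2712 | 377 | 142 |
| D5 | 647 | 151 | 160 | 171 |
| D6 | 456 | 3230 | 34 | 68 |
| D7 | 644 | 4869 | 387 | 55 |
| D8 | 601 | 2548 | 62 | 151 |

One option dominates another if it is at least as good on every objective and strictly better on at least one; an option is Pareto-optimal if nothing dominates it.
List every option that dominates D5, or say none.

D6: p99 latency 456≤647, throughput 3230≥151, memory 34≤160, avg latency 68≤171 — dominates D5.
D8: p99 latency 601≤647, throughput 2548≥151, memory 62≤160, avg latency 151≤171 — dominates D5.
Others (D1, D2, D3, D4, D7) are each worse than D5 on at least one objective.

D6, D8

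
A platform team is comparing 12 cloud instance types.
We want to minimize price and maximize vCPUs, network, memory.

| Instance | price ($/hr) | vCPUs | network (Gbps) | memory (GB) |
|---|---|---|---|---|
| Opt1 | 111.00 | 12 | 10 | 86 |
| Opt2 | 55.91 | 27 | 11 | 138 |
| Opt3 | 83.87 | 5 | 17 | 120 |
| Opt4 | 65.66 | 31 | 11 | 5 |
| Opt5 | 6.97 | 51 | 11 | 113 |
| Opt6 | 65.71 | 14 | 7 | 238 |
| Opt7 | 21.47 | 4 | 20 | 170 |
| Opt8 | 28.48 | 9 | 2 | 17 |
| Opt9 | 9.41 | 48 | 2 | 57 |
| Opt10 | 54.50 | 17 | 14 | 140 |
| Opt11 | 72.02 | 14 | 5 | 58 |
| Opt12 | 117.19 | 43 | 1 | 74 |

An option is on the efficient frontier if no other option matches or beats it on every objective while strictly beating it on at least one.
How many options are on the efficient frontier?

6

Opt1: dominated by Opt2 (price 55.91≤111.00, vCPUs 27≥12, network 11≥10, memory 138≥86).
Opt2: not dominated.
Opt3: not dominated.
Opt4: dominated by Opt5 (price 6.97≤65.66, vCPUs 51≥31, network 11≥11, memory 113≥5).
Opt5: not dominated (best price).
Opt6: not dominated (best memory).
Opt7: not dominated (best network).
Opt8: dominated by Opt5 (price 6.97≤28.48, vCPUs 51≥9, network 11≥2, memory 113≥17).
Opt9: dominated by Opt5 (price 6.97≤9.41, vCPUs 51≥48, network 11≥2, memory 113≥57).
Opt10: not dominated.
Opt11: dominated by Opt2 (price 55.91≤72.02, vCPUs 27≥14, network 11≥5, memory 138≥58).
Opt12: dominated by Opt5 (price 6.97≤117.19, vCPUs 51≥43, network 11≥1, memory 113≥74).
Pareto-optimal: Opt2, Opt3, Opt5, Opt6, Opt7, Opt10 → 6.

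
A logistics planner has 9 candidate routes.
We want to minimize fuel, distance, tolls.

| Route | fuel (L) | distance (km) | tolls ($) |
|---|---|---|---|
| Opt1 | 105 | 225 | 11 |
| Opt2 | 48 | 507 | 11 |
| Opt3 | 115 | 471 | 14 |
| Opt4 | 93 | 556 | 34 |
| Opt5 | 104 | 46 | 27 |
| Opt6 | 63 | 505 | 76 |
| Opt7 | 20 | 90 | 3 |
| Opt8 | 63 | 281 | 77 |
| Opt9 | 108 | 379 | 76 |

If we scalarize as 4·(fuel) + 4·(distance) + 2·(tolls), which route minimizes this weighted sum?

Opt7

Opt1: 4·105 + 4·225 + 2·11 = 1342
Opt2: 4·48 + 4·507 + 2·11 = 2242
Opt3: 4·115 + 4·471 + 2·14 = 2372
Opt4: 4·93 + 4·556 + 2·34 = 2664
Opt5: 4·104 + 4·46 + 2·27 = 654
Opt6: 4·63 + 4·505 + 2·76 = 2424
Opt7: 4·20 + 4·90 + 2·3 = 446
Opt8: 4·63 + 4·281 + 2·77 = 1530
Opt9: 4·108 + 4·379 + 2·76 = 2100
Lowest: Opt7 at 446.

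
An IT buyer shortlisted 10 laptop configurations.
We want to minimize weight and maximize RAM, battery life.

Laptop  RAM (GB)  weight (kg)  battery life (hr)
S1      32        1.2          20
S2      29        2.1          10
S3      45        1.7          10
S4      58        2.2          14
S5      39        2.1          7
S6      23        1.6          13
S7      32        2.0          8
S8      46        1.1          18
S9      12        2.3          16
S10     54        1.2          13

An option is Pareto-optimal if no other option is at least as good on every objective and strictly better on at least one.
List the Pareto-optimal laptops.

S1: not dominated (best battery life).
S2: dominated by S1 (RAM 32≥29, weight 1.2≤2.1, battery life 20≥10).
S3: dominated by S8 (RAM 46≥45, weight 1.1≤1.7, battery life 18≥10).
S4: not dominated (best RAM).
S5: dominated by S3 (RAM 45≥39, weight 1.7≤2.1, battery life 10≥7).
S6: dominated by S1 (RAM 32≥23, weight 1.2≤1.6, battery life 20≥13).
S7: dominated by S1 (RAM 32≥32, weight 1.2≤2.0, battery life 20≥8).
S8: not dominated (best weight).
S9: dominated by S1 (RAM 32≥12, weight 1.2≤2.3, battery life 20≥16).
S10: not dominated.

S1, S4, S8, S10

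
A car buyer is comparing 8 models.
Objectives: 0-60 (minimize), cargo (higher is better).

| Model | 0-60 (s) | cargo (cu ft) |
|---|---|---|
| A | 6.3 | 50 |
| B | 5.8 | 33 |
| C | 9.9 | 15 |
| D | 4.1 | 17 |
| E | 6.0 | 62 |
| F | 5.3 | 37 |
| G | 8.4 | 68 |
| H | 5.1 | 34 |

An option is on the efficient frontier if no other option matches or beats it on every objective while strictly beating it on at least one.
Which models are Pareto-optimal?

A: dominated by E (0-60 6.0≤6.3, cargo 62≥50).
B: dominated by F (0-60 5.3≤5.8, cargo 37≥33).
C: dominated by A (0-60 6.3≤9.9, cargo 50≥15).
D: not dominated (best 0-60).
E: not dominated.
F: not dominated.
G: not dominated (best cargo).
H: not dominated.

D, E, F, G, H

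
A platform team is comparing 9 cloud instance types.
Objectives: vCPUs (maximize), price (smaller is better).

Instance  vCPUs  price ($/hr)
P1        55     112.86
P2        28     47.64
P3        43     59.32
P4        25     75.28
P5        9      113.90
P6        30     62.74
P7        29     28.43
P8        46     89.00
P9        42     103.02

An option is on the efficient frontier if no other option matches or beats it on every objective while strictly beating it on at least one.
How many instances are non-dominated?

P1: not dominated (best vCPUs).
P2: dominated by P7 (vCPUs 29≥28, price 28.43≤47.64).
P3: not dominated.
P4: dominated by P2 (vCPUs 28≥25, price 47.64≤75.28).
P5: dominated by P1 (vCPUs 55≥9, price 112.86≤113.90).
P6: dominated by P3 (vCPUs 43≥30, price 59.32≤62.74).
P7: not dominated (best price).
P8: not dominated.
P9: dominated by P3 (vCPUs 43≥42, price 59.32≤103.02).
Pareto-optimal: P1, P3, P7, P8 → 4.

4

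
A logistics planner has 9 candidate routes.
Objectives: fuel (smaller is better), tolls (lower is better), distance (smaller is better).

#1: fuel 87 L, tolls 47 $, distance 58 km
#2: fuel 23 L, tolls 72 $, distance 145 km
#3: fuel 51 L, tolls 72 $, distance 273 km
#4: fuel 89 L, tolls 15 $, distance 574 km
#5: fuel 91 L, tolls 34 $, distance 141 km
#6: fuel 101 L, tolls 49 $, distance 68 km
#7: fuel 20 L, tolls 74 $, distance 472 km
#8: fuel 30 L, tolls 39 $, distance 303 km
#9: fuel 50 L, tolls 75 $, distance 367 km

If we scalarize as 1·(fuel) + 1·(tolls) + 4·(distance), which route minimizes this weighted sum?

#1: 1·87 + 1·47 + 4·58 = 366
#2: 1·23 + 1·72 + 4·145 = 675
#3: 1·51 + 1·72 + 4·273 = 1215
#4: 1·89 + 1·15 + 4·574 = 2400
#5: 1·91 + 1·34 + 4·141 = 689
#6: 1·101 + 1·49 + 4·68 = 422
#7: 1·20 + 1·74 + 4·472 = 1982
#8: 1·30 + 1·39 + 4·303 = 1281
#9: 1·50 + 1·75 + 4·367 = 1593
Lowest: #1 at 366.

#1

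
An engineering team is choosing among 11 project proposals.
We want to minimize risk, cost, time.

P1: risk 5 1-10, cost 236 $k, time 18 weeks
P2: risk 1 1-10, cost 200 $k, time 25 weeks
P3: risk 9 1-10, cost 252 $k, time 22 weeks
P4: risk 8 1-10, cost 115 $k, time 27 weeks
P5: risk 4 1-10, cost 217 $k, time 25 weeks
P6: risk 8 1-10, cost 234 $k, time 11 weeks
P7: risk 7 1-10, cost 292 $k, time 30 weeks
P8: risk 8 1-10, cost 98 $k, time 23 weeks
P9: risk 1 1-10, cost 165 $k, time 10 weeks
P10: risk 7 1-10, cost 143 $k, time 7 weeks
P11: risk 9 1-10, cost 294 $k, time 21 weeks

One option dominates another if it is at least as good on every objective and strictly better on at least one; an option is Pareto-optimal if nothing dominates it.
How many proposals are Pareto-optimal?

P1: dominated by P9 (risk 1≤5, cost 165≤236, time 10≤18).
P2: dominated by P9 (risk 1≤1, cost 165≤200, time 10≤25).
P3: dominated by P1 (risk 5≤9, cost 236≤252, time 18≤22).
P4: dominated by P8 (risk 8≤8, cost 98≤115, time 23≤27).
P5: dominated by P2 (risk 1≤4, cost 200≤217, time 25≤25).
P6: dominated by P9 (risk 1≤8, cost 165≤234, time 10≤11).
P7: dominated by P1 (risk 5≤7, cost 236≤292, time 18≤30).
P8: not dominated (best cost).
P9: not dominated.
P10: not dominated (best time).
P11: dominated by P1 (risk 5≤9, cost 236≤294, time 18≤21).
Pareto-optimal: P8, P9, P10 → 3.

3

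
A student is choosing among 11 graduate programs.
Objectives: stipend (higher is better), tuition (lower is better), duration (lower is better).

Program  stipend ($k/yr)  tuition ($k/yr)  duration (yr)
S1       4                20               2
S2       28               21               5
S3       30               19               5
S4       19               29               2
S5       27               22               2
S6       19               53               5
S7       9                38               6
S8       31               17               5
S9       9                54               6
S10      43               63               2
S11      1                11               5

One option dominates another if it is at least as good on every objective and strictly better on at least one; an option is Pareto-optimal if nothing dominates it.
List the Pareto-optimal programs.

S1, S5, S8, S10, S11

S1: not dominated.
S2: dominated by S3 (stipend 30≥28, tuition 19≤21, duration 5≤5).
S3: dominated by S8 (stipend 31≥30, tuition 17≤19, duration 5≤5).
S4: dominated by S5 (stipend 27≥19, tuition 22≤29, duration 2≤2).
S5: not dominated.
S6: dominated by S2 (stipend 28≥19, tuition 21≤53, duration 5≤5).
S7: dominated by S2 (stipend 28≥9, tuition 21≤38, duration 5≤6).
S8: not dominated.
S9: dominated by S2 (stipend 28≥9, tuition 21≤54, duration 5≤6).
S10: not dominated (best stipend).
S11: not dominated (best tuition).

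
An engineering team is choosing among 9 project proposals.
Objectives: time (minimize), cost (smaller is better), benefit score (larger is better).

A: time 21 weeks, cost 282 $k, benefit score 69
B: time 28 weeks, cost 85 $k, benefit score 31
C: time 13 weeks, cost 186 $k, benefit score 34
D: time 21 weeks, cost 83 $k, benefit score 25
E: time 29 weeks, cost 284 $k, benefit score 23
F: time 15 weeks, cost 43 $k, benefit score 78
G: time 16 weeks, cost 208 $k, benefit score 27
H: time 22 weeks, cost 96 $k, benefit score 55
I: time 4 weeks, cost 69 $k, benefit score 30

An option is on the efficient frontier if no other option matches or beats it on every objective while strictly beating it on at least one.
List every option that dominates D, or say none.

F, I

F: time 15≤21, cost 43≤83, benefit score 78≥25 — dominates D.
I: time 4≤21, cost 69≤83, benefit score 30≥25 — dominates D.
Others (A, B, C, E, G, H) are each worse than D on at least one objective.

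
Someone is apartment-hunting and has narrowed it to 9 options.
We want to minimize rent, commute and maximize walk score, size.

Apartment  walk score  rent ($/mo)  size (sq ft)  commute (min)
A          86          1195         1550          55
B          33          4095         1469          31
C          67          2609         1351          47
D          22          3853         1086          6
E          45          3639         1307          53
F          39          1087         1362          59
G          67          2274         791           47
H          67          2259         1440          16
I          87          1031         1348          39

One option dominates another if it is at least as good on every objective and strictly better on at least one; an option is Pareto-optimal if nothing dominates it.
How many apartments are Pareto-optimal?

A: not dominated (best size).
B: not dominated.
C: dominated by H (walk score 67≥67, rent 2259≤2609, size 1440≥1351, commute 16≤47).
D: not dominated (best commute).
E: dominated by C (walk score 67≥45, rent 2609≤3639, size 1351≥1307, commute 47≤53).
F: not dominated.
G: dominated by H (walk score 67≥67, rent 2259≤2274, size 1440≥791, commute 16≤47).
H: not dominated.
I: not dominated (best walk score).
Pareto-optimal: A, B, D, F, H, I → 6.

6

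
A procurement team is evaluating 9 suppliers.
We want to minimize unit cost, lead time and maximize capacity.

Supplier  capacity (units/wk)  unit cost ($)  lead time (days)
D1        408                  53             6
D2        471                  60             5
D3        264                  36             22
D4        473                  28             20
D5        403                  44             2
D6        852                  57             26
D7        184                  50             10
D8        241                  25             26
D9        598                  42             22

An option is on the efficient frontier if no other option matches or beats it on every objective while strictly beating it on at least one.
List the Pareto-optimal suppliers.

D1: not dominated.
D2: not dominated.
D3: dominated by D4 (capacity 473≥264, unit cost 28≤36, lead time 20≤22).
D4: not dominated.
D5: not dominated (best lead time).
D6: not dominated (best capacity).
D7: dominated by D5 (capacity 403≥184, unit cost 44≤50, lead time 2≤10).
D8: not dominated (best unit cost).
D9: not dominated.

D1, D2, D4, D5, D6, D8, D9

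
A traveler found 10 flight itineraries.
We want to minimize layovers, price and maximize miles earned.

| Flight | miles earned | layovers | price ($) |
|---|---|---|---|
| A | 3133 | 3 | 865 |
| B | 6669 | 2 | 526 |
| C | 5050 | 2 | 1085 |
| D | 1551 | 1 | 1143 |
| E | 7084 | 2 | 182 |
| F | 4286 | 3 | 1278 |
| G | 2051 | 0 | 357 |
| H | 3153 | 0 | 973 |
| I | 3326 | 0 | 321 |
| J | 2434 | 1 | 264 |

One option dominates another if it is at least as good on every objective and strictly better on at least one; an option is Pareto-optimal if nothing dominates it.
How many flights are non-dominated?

3

A: dominated by B (miles earned 6669≥3133, layovers 2≤3, price 526≤865).
B: dominated by E (miles earned 7084≥6669, layovers 2≤2, price 182≤526).
C: dominated by B (miles earned 6669≥5050, layovers 2≤2, price 526≤1085).
D: dominated by G (miles earned 2051≥1551, layovers 0≤1, price 357≤1143).
E: not dominated (best miles earned).
F: dominated by B (miles earned 6669≥4286, layovers 2≤3, price 526≤1278).
G: dominated by I (miles earned 3326≥2051, layovers 0≤0, price 321≤357).
H: dominated by I (miles earned 3326≥3153, layovers 0≤0, price 321≤973).
I: not dominated.
J: not dominated.
Pareto-optimal: E, I, J → 3.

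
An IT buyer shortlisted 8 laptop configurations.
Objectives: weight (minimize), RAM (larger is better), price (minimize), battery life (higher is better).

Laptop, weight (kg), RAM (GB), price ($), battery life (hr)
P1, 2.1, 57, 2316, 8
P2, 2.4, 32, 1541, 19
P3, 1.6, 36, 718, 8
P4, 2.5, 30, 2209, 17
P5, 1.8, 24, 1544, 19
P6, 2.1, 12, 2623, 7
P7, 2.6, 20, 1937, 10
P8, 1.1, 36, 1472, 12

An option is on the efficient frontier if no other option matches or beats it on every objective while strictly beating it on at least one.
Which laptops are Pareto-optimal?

P1, P2, P3, P5, P8

P1: not dominated (best RAM).
P2: not dominated.
P3: not dominated (best price).
P4: dominated by P2 (weight 2.4≤2.5, RAM 32≥30, price 1541≤2209, battery life 19≥17).
P5: not dominated.
P6: dominated by P1 (weight 2.1≤2.1, RAM 57≥12, price 2316≤2623, battery life 8≥7).
P7: dominated by P2 (weight 2.4≤2.6, RAM 32≥20, price 1541≤1937, battery life 19≥10).
P8: not dominated (best weight).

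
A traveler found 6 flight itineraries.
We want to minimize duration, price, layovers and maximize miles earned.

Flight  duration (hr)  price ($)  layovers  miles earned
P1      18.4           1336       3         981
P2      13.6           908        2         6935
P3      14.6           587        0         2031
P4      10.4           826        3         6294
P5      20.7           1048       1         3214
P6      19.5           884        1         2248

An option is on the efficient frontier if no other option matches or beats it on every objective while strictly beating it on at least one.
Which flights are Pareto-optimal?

P2, P3, P4, P5, P6

P1: dominated by P2 (duration 13.6≤18.4, price 908≤1336, layovers 2≤3, miles earned 6935≥981).
P2: not dominated (best miles earned).
P3: not dominated (best price).
P4: not dominated (best duration).
P5: not dominated.
P6: not dominated.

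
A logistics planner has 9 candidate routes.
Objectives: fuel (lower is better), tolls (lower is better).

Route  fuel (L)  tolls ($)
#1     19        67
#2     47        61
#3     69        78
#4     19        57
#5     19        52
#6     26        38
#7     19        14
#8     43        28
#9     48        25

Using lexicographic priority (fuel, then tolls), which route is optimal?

#7

First minimize fuel: best is 19, kept {#1, #4, #5, #7}.
Then minimize tolls: best is 14, kept {#7}.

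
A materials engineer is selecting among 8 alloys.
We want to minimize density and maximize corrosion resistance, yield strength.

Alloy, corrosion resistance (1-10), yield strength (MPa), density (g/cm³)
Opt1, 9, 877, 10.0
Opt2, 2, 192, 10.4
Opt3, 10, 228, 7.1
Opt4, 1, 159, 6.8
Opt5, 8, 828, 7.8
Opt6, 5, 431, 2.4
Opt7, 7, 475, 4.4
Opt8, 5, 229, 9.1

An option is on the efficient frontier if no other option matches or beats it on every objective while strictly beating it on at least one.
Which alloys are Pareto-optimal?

Opt1: not dominated (best yield strength).
Opt2: dominated by Opt1 (corrosion resistance 9≥2, yield strength 877≥192, density 10.0≤10.4).
Opt3: not dominated (best corrosion resistance).
Opt4: dominated by Opt6 (corrosion resistance 5≥1, yield strength 431≥159, density 2.4≤6.8).
Opt5: not dominated.
Opt6: not dominated (best density).
Opt7: not dominated.
Opt8: dominated by Opt5 (corrosion resistance 8≥5, yield strength 828≥229, density 7.8≤9.1).

Opt1, Opt3, Opt5, Opt6, Opt7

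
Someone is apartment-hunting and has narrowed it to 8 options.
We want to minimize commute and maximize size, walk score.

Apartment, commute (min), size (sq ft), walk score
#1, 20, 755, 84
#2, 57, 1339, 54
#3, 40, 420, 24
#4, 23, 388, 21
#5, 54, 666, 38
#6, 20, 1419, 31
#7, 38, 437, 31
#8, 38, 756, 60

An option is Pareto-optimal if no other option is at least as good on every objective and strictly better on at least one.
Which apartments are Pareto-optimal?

#1: not dominated (best walk score).
#2: not dominated.
#3: dominated by #1 (commute 20≤40, size 755≥420, walk score 84≥24).
#4: dominated by #1 (commute 20≤23, size 755≥388, walk score 84≥21).
#5: dominated by #1 (commute 20≤54, size 755≥666, walk score 84≥38).
#6: not dominated (best size).
#7: dominated by #1 (commute 20≤38, size 755≥437, walk score 84≥31).
#8: not dominated.

#1, #2, #6, #8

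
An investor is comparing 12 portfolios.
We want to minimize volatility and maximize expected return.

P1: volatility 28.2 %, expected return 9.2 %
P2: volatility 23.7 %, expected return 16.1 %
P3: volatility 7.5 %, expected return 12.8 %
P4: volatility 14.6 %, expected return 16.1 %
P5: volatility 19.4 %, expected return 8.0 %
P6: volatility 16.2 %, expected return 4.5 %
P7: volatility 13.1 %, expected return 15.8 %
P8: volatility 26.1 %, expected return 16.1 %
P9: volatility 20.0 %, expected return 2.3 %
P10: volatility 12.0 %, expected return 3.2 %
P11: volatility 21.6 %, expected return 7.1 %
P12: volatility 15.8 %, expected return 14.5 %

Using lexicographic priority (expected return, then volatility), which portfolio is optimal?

First maximize expected return: best is 16.1, kept {P2, P4, P8}.
Then minimize volatility: best is 14.6, kept {P4}.

P4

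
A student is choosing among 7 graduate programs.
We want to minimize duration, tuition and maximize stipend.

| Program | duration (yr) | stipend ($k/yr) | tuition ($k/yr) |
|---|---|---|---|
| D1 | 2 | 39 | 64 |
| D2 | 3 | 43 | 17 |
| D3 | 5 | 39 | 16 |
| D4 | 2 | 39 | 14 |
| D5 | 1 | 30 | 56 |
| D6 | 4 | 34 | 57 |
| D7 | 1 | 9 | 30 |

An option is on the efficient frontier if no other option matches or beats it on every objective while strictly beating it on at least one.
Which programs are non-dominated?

D1: dominated by D4 (duration 2≤2, stipend 39≥39, tuition 14≤64).
D2: not dominated (best stipend).
D3: dominated by D4 (duration 2≤5, stipend 39≥39, tuition 14≤16).
D4: not dominated (best tuition).
D5: not dominated.
D6: dominated by D2 (duration 3≤4, stipend 43≥34, tuition 17≤57).
D7: not dominated.

D2, D4, D5, D7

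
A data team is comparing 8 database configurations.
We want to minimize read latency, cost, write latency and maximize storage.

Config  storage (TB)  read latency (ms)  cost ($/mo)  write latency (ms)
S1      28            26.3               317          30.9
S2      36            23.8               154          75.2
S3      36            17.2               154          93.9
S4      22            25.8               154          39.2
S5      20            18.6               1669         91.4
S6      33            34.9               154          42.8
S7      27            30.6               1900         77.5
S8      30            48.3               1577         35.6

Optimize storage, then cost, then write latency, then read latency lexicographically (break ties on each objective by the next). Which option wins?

First maximize storage: best is 36, kept {S2, S3}.
Then minimize cost: best is 154, kept {S2, S3}.
Then minimize write latency: best is 75.2, kept {S2}.

S2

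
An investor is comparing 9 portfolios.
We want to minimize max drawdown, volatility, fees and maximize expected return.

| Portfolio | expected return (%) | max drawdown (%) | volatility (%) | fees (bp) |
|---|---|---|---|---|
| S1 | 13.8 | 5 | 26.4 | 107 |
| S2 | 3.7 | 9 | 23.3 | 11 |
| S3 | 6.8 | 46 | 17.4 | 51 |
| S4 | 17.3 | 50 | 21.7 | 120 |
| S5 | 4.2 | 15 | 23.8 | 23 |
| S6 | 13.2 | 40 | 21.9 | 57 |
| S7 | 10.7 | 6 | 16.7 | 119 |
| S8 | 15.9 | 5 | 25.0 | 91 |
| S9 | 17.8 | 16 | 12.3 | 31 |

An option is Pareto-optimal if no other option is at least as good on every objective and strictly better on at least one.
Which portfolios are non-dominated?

S1: dominated by S8 (expected return 15.9≥13.8, max drawdown 5≤5, volatility 25.0≤26.4, fees 91≤107).
S2: not dominated (best fees).
S3: dominated by S9 (expected return 17.8≥6.8, max drawdown 16≤46, volatility 12.3≤17.4, fees 31≤51).
S4: dominated by S9 (expected return 17.8≥17.3, max drawdown 16≤50, volatility 12.3≤21.7, fees 31≤120).
S5: not dominated.
S6: dominated by S9 (expected return 17.8≥13.2, max drawdown 16≤40, volatility 12.3≤21.9, fees 31≤57).
S7: not dominated.
S8: not dominated.
S9: not dominated (best expected return).

S2, S5, S7, S8, S9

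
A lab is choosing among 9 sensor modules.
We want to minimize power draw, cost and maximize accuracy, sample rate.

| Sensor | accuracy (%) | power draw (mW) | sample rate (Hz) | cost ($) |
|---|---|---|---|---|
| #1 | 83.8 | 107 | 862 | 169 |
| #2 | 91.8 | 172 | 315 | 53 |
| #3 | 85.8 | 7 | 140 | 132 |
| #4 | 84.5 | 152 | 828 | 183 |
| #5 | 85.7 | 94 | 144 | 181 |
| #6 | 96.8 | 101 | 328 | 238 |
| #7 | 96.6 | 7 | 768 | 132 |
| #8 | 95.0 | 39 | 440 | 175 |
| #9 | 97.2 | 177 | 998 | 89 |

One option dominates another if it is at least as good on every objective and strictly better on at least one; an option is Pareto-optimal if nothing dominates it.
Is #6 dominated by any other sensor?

No

#1: worse on accuracy (83.8 vs 96.8).
#2: worse on accuracy (91.8 vs 96.8).
#3: worse on accuracy (85.8 vs 96.8).
#4: worse on accuracy (84.5 vs 96.8).
#5: worse on accuracy (85.7 vs 96.8).
#7: worse on accuracy (96.6 vs 96.8).
#8: worse on accuracy (95.0 vs 96.8).
#9: worse on power draw (177 vs 101).
No option is at least as good as #6 on every objective and strictly better on one.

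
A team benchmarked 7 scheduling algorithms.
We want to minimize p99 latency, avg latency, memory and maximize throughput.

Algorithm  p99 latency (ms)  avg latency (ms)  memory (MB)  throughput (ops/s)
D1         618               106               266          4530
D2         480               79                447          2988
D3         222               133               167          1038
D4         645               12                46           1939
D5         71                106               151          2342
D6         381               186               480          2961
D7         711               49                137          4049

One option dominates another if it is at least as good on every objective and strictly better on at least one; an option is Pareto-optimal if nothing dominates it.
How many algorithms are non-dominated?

6

D1: not dominated (best throughput).
D2: not dominated.
D3: dominated by D5 (p99 latency 71≤222, avg latency 106≤133, memory 151≤167, throughput 2342≥1038).
D4: not dominated (best avg latency).
D5: not dominated (best p99 latency).
D6: not dominated.
D7: not dominated.
Pareto-optimal: D1, D2, D4, D5, D6, D7 → 6.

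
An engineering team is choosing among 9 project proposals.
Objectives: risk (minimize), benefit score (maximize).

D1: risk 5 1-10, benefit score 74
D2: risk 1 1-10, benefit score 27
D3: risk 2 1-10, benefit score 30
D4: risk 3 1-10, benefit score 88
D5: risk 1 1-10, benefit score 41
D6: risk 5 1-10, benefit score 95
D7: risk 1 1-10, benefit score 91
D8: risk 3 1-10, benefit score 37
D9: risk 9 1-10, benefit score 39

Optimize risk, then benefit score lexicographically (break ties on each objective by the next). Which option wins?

D7

First minimize risk: best is 1, kept {D2, D5, D7}.
Then maximize benefit score: best is 91, kept {D7}.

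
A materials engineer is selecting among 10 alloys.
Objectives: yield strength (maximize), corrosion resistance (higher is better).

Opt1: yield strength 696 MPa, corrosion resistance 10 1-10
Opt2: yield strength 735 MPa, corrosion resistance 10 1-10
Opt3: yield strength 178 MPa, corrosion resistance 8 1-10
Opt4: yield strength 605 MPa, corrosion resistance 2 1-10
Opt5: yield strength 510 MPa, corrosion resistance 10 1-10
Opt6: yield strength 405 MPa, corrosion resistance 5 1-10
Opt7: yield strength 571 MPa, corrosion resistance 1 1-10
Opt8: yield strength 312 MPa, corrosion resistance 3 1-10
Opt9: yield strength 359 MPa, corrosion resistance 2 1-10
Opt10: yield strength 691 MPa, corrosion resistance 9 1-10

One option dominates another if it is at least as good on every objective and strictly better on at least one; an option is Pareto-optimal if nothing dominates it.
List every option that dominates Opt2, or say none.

Opt1: worse on yield strength (696 vs 735).
Opt3: worse on yield strength (178 vs 735).
Opt4: worse on yield strength (605 vs 735).
Opt5: worse on yield strength (510 vs 735).
Opt6: worse on yield strength (405 vs 735).
Opt7: worse on yield strength (571 vs 735).
Opt8: worse on yield strength (312 vs 735).
Opt9: worse on yield strength (359 vs 735).
Opt10: worse on yield strength (691 vs 735).
No option dominates Opt2.

none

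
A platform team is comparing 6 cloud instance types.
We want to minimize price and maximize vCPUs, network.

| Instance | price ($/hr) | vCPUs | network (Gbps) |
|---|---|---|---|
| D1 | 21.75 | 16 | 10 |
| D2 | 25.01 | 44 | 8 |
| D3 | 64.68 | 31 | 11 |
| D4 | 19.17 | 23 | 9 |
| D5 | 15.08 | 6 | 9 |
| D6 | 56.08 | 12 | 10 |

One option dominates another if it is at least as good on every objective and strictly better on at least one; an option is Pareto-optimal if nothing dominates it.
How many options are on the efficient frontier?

D1: not dominated.
D2: not dominated (best vCPUs).
D3: not dominated (best network).
D4: not dominated.
D5: not dominated (best price).
D6: dominated by D1 (price 21.75≤56.08, vCPUs 16≥12, network 10≥10).
Pareto-optimal: D1, D2, D3, D4, D5 → 5.

5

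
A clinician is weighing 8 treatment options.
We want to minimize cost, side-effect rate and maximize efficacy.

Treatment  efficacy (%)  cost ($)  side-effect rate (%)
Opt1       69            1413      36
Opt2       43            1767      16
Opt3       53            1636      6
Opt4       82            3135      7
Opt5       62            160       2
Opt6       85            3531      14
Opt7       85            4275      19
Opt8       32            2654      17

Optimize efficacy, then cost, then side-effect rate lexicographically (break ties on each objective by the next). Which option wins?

Opt6

First maximize efficacy: best is 85, kept {Opt6, Opt7}.
Then minimize cost: best is 3531, kept {Opt6}.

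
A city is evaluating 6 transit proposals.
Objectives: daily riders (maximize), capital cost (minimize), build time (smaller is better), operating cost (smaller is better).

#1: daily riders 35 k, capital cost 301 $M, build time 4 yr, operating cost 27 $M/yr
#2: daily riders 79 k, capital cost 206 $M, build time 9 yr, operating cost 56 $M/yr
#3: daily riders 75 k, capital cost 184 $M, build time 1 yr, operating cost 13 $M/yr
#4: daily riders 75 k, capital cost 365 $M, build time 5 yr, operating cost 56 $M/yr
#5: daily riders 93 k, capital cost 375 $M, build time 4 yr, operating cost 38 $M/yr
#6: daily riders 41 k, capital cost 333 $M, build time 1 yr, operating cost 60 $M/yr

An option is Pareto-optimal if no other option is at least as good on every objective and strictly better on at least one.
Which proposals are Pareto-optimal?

#1: dominated by #3 (daily riders 75≥35, capital cost 184≤301, build time 1≤4, operating cost 13≤27).
#2: not dominated.
#3: not dominated (best capital cost).
#4: dominated by #3 (daily riders 75≥75, capital cost 184≤365, build time 1≤5, operating cost 13≤56).
#5: not dominated (best daily riders).
#6: dominated by #3 (daily riders 75≥41, capital cost 184≤333, build time 1≤1, operating cost 13≤60).

#2, #3, #5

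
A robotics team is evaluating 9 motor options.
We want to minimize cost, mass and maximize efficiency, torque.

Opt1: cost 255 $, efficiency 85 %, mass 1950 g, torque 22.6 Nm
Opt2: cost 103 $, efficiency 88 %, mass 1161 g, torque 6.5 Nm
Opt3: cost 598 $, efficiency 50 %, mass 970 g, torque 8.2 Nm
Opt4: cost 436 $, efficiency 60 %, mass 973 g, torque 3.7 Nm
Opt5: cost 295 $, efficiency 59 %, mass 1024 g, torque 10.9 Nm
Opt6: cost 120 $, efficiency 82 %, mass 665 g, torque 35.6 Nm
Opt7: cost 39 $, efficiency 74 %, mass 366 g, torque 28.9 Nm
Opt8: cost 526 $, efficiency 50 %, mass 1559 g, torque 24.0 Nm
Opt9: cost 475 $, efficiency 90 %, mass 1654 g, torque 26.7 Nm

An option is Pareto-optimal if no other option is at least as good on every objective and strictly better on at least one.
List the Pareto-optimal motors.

Opt1, Opt2, Opt6, Opt7, Opt9

Opt1: not dominated.
Opt2: not dominated.
Opt3: dominated by Opt6 (cost 120≤598, efficiency 82≥50, mass 665≤970, torque 35.6≥8.2).
Opt4: dominated by Opt6 (cost 120≤436, efficiency 82≥60, mass 665≤973, torque 35.6≥3.7).
Opt5: dominated by Opt6 (cost 120≤295, efficiency 82≥59, mass 665≤1024, torque 35.6≥10.9).
Opt6: not dominated (best torque).
Opt7: not dominated (best cost).
Opt8: dominated by Opt6 (cost 120≤526, efficiency 82≥50, mass 665≤1559, torque 35.6≥24.0).
Opt9: not dominated (best efficiency).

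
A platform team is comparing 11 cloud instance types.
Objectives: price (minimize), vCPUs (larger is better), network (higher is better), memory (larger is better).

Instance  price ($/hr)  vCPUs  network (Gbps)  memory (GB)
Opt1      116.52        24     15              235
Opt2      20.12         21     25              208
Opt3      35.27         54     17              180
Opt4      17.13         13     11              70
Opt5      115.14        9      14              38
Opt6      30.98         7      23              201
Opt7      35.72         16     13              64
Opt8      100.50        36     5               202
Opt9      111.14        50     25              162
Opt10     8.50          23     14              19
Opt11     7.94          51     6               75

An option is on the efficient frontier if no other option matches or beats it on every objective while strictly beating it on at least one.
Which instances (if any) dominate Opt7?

Opt2: price 20.12≤35.72, vCPUs 21≥16, network 25≥13, memory 208≥64 — dominates Opt7.
Opt3: price 35.27≤35.72, vCPUs 54≥16, network 17≥13, memory 180≥64 — dominates Opt7.
Others (Opt1, Opt4, Opt5, Opt6, Opt8, Opt9, Opt10, Opt11) are each worse than Opt7 on at least one objective.

Opt2, Opt3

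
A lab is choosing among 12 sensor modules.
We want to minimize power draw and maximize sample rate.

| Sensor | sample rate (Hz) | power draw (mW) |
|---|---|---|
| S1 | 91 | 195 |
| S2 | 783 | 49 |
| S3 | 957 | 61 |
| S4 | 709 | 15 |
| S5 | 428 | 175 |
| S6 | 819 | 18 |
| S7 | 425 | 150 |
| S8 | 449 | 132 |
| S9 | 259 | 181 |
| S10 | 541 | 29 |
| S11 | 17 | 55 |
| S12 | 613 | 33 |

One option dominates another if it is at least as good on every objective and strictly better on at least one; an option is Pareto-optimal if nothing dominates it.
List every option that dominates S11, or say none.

S2: sample rate 783≥17, power draw 49≤55 — dominates S11.
S4: sample rate 709≥17, power draw 15≤55 — dominates S11.
S6: sample rate 819≥17, power draw 18≤55 — dominates S11.
S10: sample rate 541≥17, power draw 29≤55 — dominates S11.
S12: sample rate 613≥17, power draw 33≤55 — dominates S11.
Others (S1, S3, S5, S7, S8, S9) are each worse than S11 on at least one objective.

S2, S4, S6, S10, S12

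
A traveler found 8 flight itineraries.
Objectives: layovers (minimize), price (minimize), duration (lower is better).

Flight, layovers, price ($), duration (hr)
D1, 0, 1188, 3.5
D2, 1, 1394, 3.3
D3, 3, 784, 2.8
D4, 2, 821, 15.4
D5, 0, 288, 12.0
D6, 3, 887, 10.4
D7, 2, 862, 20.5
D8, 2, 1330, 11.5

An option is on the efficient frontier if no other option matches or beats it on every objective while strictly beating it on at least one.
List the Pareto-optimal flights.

D1, D2, D3, D5

D1: not dominated.
D2: not dominated.
D3: not dominated (best duration).
D4: dominated by D5 (layovers 0≤2, price 288≤821, duration 12.0≤15.4).
D5: not dominated (best price).
D6: dominated by D3 (layovers 3≤3, price 784≤887, duration 2.8≤10.4).
D7: dominated by D4 (layovers 2≤2, price 821≤862, duration 15.4≤20.5).
D8: dominated by D1 (layovers 0≤2, price 1188≤1330, duration 3.5≤11.5).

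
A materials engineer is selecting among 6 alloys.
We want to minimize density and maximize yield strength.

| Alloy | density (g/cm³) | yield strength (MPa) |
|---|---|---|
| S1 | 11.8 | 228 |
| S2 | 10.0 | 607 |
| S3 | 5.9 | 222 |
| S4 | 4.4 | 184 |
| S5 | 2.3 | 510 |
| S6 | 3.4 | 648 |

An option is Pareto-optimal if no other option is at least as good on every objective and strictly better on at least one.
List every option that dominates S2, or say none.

S6: density 3.4≤10.0, yield strength 648≥607 — dominates S2.
Others (S1, S3, S4, S5) are each worse than S2 on at least one objective.

S6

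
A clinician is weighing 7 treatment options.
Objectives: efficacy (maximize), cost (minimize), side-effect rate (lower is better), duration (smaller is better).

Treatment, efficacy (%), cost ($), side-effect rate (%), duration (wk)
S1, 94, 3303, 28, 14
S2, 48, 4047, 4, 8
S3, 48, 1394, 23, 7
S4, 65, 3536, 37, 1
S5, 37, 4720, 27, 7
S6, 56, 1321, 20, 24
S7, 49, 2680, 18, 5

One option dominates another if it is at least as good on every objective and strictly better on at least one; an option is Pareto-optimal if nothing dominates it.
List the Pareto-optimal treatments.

S1, S2, S3, S4, S6, S7

S1: not dominated (best efficacy).
S2: not dominated (best side-effect rate).
S3: not dominated.
S4: not dominated (best duration).
S5: dominated by S3 (efficacy 48≥37, cost 1394≤4720, side-effect rate 23≤27, duration 7≤7).
S6: not dominated (best cost).
S7: not dominated.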